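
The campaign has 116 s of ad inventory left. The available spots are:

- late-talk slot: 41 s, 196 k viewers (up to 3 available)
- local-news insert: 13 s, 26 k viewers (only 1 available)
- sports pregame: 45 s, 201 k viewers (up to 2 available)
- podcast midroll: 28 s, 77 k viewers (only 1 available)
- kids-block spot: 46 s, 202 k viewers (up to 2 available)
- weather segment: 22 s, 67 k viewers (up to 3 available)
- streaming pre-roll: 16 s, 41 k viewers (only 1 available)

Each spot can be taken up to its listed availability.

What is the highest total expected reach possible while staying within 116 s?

Greedy by ratio would take 2×late-talk slot + weather segment: 104 s used, total 459.
Replace late-talk slot and weather segment with podcast midroll + kids-block spot: the trade gains 16 net, giving 475 at 115 s.

475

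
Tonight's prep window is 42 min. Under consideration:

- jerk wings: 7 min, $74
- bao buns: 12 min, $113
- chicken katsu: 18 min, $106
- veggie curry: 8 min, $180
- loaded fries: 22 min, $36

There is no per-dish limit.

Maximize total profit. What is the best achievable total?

By profit per min: veggie curry 22.50, jerk wings 10.57, bao buns 9.42 lead.
Best packing: 5×veggie curry — 40 min, 900 total.
Every other selection either busts 42 min or fails to beat 900.

900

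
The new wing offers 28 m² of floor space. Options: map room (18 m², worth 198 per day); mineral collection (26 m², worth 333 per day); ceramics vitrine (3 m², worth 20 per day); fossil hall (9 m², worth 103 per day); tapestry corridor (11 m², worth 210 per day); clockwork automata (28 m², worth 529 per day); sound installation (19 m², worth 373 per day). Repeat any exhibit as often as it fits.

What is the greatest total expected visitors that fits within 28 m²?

By expected visitors per m²: sound installation 19.63, tapestry corridor 19.09, clockwork automata 18.89, mineral collection 12.81 lead.
A density-first pass picks fossil hall + sound installation — 476 at 28 m².
Replace fossil hall and sound installation with clockwork automata: the trade gains 53 net, giving 529 at 28 m².
No other feasible combination exceeds 529.

529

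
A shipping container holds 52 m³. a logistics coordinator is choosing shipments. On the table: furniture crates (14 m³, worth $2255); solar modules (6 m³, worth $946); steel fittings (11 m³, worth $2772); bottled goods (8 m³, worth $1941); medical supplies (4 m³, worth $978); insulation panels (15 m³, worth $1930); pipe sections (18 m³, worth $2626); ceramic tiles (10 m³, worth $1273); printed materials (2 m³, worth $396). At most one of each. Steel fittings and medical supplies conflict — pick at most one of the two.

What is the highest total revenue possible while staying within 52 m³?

9594

Best packing: furniture crates + steel fittings + bottled goods + pipe sections — 51 m³, 9594 total.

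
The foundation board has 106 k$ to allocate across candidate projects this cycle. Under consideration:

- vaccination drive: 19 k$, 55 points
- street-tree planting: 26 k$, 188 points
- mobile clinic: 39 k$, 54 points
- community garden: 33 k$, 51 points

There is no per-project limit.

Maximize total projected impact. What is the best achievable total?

752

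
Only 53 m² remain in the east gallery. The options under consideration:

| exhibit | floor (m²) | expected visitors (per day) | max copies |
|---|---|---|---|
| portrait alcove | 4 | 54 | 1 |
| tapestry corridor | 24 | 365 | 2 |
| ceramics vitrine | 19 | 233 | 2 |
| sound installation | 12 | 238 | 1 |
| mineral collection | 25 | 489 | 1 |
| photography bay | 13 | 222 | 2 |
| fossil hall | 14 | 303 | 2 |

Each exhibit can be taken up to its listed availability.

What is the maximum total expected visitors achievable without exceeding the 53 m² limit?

1095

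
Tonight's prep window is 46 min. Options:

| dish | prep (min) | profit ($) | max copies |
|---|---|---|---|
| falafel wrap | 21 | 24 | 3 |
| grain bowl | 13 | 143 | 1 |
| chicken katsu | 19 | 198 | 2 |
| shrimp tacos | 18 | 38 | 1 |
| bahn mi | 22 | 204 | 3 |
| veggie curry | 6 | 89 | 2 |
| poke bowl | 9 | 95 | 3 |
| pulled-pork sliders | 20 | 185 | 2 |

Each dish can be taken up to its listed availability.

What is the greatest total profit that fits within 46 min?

519

A density-first pass picks grain bowl + 2×veggie curry + 2×poke bowl — 511 at 43 min.
The 18 min tied up in 2×poke bowl is better spent on chicken katsu — total rises to 519 (44 min).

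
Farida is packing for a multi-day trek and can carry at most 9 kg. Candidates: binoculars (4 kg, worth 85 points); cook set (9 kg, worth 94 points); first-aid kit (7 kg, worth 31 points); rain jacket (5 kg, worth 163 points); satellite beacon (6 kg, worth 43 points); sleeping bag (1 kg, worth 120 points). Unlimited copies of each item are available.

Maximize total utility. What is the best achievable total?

Density check — sleeping bag 120.00, rain jacket 32.60, binoculars 21.25 are the best per kg.
The ratio ordering already packs tightly: 9×sleeping bag, 9 kg, 1080.
Every other selection either busts 9 kg or fails to beat 1080.

1080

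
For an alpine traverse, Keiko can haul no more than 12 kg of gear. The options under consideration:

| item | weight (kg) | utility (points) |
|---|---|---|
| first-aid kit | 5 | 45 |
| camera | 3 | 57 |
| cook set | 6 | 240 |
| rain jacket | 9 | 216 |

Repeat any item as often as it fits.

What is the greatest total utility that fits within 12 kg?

480

Taking 2×cook set: 12 kg used, 480 in utility.
That's the maximum — no swap from here does better than 480.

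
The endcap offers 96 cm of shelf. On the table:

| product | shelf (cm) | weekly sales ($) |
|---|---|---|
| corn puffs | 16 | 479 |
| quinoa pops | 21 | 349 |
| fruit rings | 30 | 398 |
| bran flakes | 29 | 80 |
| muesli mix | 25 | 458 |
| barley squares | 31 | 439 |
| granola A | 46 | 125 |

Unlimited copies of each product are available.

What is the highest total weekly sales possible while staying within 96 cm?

2874

Best packing: 6×corn puffs — 96 cm, 2874 total.
That's the maximum — no swap from here does better than 2874.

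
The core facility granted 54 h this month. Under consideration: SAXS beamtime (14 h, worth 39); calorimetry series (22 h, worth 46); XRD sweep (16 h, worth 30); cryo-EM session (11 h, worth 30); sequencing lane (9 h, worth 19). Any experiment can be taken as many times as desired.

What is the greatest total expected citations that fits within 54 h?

147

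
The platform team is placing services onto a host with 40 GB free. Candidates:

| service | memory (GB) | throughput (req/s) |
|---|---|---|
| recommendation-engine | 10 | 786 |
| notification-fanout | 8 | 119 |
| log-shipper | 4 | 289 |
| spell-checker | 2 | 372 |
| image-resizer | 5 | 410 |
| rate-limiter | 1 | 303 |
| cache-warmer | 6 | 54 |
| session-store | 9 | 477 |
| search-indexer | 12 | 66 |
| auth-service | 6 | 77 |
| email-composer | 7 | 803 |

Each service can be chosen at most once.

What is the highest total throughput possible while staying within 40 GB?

Best packing: recommendation-engine + log-shipper + spell-checker + image-resizer + rate-limiter + session-store + email-composer — 38 GB, 3440 total.

3440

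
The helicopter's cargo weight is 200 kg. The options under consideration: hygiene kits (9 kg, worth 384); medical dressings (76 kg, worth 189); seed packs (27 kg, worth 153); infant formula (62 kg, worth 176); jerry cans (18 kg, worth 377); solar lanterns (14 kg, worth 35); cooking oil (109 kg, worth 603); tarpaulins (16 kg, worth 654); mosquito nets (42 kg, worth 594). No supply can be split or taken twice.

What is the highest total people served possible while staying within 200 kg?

A density-first pass picks hygiene kits + seed packs + infant formula + jerry cans + solar lanterns + tarpaulins + mosquito nets — 2373 at 188 kg.
The 103 kg tied up in seed packs and infant formula and solar lanterns is better spent on cooking oil — total rises to 2612 (194 kg).
The closest alternative, hygiene kits + seed packs + infant formula + jerry cans + solar lanterns + tarpaulins + mosquito nets, reaches only 2373.

2612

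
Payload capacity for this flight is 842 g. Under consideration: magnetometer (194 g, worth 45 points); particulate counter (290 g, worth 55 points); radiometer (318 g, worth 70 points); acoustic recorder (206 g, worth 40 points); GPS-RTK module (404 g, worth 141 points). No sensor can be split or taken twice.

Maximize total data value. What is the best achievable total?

By data value per g: GPS-RTK module 0.35, magnetometer 0.23, radiometer 0.22, acoustic recorder 0.19 lead.
The ratio ordering already packs tightly: magnetometer + acoustic recorder + GPS-RTK module, 804 g, 226.

226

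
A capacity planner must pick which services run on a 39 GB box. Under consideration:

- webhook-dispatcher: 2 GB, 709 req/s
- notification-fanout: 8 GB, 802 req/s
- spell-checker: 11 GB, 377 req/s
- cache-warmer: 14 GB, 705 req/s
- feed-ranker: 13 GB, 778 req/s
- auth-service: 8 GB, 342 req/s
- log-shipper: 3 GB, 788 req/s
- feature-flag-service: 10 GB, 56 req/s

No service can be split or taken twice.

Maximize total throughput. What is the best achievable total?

By throughput per GB: webhook-dispatcher 354.50, log-shipper 262.67, notification-fanout 100.25, feed-ranker 59.85 lead.
A density-first pass picks webhook-dispatcher + notification-fanout + feed-ranker + auth-service + log-shipper — 3419 at 34 GB.
The 8 GB tied up in auth-service is better spent on spell-checker — total rises to 3454 (37 GB).
An exhaustive check of the 256 subsets confirms 3454.

3454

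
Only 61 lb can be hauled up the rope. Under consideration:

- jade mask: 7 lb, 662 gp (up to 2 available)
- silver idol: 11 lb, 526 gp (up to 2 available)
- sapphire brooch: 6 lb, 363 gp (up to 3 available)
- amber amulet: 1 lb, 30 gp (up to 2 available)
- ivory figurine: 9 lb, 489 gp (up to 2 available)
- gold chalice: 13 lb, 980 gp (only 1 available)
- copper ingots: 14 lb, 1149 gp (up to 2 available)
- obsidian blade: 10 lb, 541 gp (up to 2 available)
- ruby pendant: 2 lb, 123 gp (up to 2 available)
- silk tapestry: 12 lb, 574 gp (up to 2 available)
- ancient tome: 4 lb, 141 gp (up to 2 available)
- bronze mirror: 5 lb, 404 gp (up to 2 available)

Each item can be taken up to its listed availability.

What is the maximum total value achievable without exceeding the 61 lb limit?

Greedy by ratio would take 2×jade mask + amber amulet + 2×copper ingots + 2×ruby pendant + ancient tome + 2×bronze mirror: 61 lb used, total 4847.
The 13 lb tied up in 2×ruby pendant and ancient tome and bronze mirror is better spent on gold chalice — total rises to 5036 (61 lb).

5036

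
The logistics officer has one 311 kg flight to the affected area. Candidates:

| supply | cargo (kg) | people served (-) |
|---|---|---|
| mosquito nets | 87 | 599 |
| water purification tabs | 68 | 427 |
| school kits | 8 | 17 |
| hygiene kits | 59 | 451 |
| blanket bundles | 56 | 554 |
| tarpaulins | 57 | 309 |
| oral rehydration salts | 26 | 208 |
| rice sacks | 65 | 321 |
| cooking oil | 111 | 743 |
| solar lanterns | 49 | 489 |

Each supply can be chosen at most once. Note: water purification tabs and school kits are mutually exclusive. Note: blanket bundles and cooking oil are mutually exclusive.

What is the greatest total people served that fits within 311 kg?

A density-first pass picks mosquito nets + school kits + hygiene kits + blanket bundles + oral rehydration salts + solar lanterns — 2318 at 285 kg.
Dropping school kits and oral rehydration salts frees 34 kg; slotting in tarpaulins (57 kg) lifts the total to 2402 at 308 kg.

2402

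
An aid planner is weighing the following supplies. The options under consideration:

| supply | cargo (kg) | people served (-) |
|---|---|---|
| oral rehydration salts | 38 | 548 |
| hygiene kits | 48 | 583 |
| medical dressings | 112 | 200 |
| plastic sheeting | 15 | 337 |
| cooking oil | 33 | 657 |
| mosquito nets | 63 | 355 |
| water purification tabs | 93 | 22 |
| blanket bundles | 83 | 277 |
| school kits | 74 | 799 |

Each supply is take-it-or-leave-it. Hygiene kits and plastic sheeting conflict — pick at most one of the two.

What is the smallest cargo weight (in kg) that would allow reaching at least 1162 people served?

Look for the lowest-cargo combination reaching 1162.
Taking oral rehydration salts + cooking oil gives 1205 (≥ 1162) for 71 kg.
Below 71 kg the best achievable stays under 1162.

71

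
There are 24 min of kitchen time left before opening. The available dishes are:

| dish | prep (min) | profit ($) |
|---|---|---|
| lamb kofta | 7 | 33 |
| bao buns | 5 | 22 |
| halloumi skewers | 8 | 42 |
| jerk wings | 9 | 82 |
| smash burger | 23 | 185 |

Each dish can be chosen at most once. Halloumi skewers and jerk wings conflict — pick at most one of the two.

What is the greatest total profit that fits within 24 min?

185

Smash burger uses 23 of the 24 min and totals 185.
That's the maximum — no feasible swap from here does better than 185.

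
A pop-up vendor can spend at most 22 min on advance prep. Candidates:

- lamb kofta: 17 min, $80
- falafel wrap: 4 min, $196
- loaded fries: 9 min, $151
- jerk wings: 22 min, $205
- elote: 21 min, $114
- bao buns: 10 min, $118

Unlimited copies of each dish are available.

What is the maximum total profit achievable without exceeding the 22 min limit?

Best packing: 5×falafel wrap — 20 min, 980 total.
No other feasible combination exceeds 980.

980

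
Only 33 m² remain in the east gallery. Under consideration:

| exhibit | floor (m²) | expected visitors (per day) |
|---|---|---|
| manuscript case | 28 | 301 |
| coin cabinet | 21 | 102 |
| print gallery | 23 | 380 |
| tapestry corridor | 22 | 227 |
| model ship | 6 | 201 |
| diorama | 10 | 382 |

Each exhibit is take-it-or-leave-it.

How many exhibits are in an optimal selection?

2

Best achievable expected visitors is 762.
One optimal bundle: print gallery + diorama (33 m²).
Any selection reaching 762 contains exactly 2 exhibits.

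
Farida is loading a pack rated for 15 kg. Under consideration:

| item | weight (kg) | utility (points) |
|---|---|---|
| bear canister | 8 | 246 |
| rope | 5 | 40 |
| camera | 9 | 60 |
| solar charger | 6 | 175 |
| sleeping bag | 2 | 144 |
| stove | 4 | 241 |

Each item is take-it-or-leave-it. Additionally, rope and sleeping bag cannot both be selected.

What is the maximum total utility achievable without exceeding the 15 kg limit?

631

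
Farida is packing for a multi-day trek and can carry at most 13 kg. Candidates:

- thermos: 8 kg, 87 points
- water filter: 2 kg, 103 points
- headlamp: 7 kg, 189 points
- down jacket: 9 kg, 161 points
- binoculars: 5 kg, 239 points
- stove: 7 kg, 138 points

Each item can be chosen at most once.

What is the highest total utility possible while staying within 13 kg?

428

Density check — water filter 51.50, binoculars 47.80, headlamp 27.00 are the best per kg.
Taking the top-ratio items first gives water filter + binoculars for 342 (7 kg).
Replace water filter with headlamp: the trade gains 86 net, giving 428 at 12 kg.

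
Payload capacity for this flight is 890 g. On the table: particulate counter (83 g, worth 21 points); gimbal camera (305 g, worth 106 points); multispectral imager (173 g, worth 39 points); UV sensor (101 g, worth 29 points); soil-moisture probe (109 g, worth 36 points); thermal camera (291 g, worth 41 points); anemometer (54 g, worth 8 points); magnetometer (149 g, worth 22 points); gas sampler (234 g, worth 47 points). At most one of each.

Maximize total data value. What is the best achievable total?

247

Ranking by ratio (data value/g): gimbal camera 0.35, soil-moisture probe 0.33, UV sensor 0.29.
A density-first pass picks particulate counter + gimbal camera + multispectral imager + UV sensor + soil-moisture probe + anemometer — 239 at 825 g.
The 173 g tied up in multispectral imager is better spent on gas sampler — total rises to 247 (886 g).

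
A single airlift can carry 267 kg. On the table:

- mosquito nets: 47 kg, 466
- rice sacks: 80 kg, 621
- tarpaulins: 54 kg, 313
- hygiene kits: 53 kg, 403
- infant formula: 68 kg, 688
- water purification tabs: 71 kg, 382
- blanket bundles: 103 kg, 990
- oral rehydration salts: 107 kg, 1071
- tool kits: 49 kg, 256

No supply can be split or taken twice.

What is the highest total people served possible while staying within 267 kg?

2527

Ranking by ratio (people served/kg): infant formula 10.12, oral rehydration salts 10.01, mosquito nets 9.91, blanket bundles 9.61.
Greedy by ratio would take mosquito nets + infant formula + oral rehydration salts: 222 kg used, total 2225.
The 68 kg tied up in infant formula is better spent on blanket bundles — total rises to 2527 (257 kg).
Every other selection either busts 267 kg or fails to beat 2527.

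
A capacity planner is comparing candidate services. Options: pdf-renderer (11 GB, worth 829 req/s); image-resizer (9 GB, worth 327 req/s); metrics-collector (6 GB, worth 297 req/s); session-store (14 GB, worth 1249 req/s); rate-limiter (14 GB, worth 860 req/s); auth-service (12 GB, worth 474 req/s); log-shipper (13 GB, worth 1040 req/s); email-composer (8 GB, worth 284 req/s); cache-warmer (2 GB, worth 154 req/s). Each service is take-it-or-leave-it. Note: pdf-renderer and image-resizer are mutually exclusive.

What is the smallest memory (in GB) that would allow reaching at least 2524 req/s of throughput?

33

Need the lightest bundle worth ≥ 2524.
metrics-collector + session-store + log-shipper reaches 2586 using 33 GB.
No combination under 33 GB hits 2524.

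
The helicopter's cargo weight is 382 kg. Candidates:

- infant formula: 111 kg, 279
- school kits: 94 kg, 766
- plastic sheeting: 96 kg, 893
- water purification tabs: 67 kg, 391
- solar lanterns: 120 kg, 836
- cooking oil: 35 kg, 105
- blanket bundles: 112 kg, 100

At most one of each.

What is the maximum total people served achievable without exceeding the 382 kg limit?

2886

Ranking by ratio (people served/kg): plastic sheeting 9.30, school kits 8.15, solar lanterns 6.97.
Best packing: school kits + plastic sheeting + water purification tabs + solar lanterns — 377 kg, 2886 total.
Runner-up school kits + plastic sheeting + solar lanterns + cooking oil tops out at 2600.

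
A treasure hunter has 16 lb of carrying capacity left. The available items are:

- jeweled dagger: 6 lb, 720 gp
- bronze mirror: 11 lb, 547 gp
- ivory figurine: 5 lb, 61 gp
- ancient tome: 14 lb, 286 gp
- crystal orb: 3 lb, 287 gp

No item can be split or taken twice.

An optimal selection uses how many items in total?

3

Best achievable value is 1068.
For example jeweled dagger + ivory figurine + crystal orb achieves it, using 14 lb.
Any selection reaching 1068 contains exactly 3 items.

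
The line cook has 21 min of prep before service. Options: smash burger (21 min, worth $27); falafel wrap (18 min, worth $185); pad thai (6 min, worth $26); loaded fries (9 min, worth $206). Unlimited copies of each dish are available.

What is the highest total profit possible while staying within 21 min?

412

The ratio ordering already packs tightly: 2×loaded fries, 18 min, 412.
The spare 3 min is too small for any remaining dish, and no exchange beats 412.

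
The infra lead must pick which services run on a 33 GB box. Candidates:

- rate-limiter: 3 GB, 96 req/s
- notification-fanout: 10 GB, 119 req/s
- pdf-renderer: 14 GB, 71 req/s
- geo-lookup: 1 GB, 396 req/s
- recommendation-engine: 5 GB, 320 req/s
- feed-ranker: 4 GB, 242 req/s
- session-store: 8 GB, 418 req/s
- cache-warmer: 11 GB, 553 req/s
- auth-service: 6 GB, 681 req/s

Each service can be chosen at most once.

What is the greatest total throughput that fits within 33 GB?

By throughput per GB: geo-lookup 396.00, auth-service 113.50, recommendation-engine 64.00, feed-ranker 60.50 lead.
Greedy by ratio would take rate-limiter + geo-lookup + recommendation-engine + feed-ranker + session-store + auth-service: 27 GB used, total 2153.
Dropping recommendation-engine frees 5 GB; slotting in cache-warmer (11 GB) lifts the total to 2386 at 33 GB.
That's the maximum — no swap from here does better than 2386.

2386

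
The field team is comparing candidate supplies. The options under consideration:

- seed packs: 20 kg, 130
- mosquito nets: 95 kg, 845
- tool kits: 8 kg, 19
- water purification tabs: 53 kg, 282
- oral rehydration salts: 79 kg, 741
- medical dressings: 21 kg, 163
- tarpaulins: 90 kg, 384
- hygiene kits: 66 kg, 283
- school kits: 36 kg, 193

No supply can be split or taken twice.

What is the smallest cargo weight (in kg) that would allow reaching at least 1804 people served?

215

Minimise kg subject to total people served ≥ 1804.
seed packs + mosquito nets + oral rehydration salts + medical dressings reaches 1879 using 215 kg.
Any bundle with less than 215 kg falls short of 1804.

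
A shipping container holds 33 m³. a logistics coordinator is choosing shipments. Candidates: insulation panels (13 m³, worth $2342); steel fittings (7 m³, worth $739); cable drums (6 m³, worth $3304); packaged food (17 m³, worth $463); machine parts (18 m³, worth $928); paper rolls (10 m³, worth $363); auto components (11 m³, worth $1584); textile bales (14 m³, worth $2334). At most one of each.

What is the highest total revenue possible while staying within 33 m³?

7980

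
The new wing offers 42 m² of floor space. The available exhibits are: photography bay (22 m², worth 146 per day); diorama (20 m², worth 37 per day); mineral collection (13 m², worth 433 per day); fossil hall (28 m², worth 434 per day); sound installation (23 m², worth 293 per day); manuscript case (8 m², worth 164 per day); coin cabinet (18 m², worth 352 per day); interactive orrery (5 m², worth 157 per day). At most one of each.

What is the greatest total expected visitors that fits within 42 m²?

949

Greedy by ratio would take mineral collection + manuscript case + interactive orrery: 26 m² used, total 754.
The 5 m² tied up in interactive orrery is better spent on coin cabinet — total rises to 949 (39 m²).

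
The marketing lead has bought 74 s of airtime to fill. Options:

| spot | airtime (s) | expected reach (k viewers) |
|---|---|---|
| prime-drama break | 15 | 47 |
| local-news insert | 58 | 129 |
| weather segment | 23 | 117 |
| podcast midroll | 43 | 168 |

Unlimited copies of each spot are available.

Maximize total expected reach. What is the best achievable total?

351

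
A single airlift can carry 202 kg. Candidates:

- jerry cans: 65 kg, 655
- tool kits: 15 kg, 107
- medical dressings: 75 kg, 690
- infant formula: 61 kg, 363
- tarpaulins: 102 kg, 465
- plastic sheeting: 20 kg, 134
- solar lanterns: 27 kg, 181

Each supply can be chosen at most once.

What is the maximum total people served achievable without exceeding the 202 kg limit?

1767

By people served per kg: jerry cans 10.08, medical dressings 9.20, tool kits 7.13, solar lanterns 6.70 lead.
Best packing: jerry cans + tool kits + medical dressings + plastic sheeting + solar lanterns — 202 kg, 1767 total.
Runner-up jerry cans + medical dressings + infant formula tops out at 1708.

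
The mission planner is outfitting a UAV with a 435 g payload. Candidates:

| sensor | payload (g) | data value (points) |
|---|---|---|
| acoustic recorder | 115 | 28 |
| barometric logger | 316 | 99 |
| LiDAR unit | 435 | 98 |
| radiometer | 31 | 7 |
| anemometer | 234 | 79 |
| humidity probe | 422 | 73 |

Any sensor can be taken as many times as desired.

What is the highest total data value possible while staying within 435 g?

127

Greedy by ratio would take acoustic recorder + 2×radiometer + anemometer: 411 g used, total 121.
The 296 g tied up in 2×radiometer and anemometer is better spent on barometric logger — total rises to 127 (431 g).
Every other selection either busts 435 g or fails to beat 127.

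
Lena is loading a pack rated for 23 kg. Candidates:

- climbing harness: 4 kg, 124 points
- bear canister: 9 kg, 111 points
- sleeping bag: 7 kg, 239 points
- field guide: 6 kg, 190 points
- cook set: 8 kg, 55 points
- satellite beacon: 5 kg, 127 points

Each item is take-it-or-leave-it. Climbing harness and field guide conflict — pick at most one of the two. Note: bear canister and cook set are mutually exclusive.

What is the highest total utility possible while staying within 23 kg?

556

Ranking by ratio (utility/kg): sleeping bag 34.14, field guide 31.67, climbing harness 31.00, satellite beacon 25.40.
Sleeping bag + field guide + satellite beacon uses 18 of the 23 kg and totals 556.
No other feasible combination exceeds 556.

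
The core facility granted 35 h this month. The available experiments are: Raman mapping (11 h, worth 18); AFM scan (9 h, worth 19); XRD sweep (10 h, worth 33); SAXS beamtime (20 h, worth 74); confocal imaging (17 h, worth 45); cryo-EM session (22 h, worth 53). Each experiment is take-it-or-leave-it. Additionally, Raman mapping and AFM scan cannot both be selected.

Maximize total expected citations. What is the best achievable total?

107

Ranking by ratio (expected citations/h): SAXS beamtime 3.70, XRD sweep 3.30, confocal imaging 2.65, cryo-EM session 2.41.
Best packing: XRD sweep + SAXS beamtime — 30 h, 107 total.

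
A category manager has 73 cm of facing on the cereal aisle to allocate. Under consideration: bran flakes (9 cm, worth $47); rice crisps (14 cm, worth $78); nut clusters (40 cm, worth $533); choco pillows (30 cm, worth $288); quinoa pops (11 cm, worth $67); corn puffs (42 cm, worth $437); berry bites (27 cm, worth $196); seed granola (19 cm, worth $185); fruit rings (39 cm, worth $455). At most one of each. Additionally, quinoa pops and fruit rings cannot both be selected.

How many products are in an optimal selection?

2

The maximum weekly sales within 73 cm is 821.
One optimal bundle: nut clusters + choco pillows (70 cm).
All optima have 2 products.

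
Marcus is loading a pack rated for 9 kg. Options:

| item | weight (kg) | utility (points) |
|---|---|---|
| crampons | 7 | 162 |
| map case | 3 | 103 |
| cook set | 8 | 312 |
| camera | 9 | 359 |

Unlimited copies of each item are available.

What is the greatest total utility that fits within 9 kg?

359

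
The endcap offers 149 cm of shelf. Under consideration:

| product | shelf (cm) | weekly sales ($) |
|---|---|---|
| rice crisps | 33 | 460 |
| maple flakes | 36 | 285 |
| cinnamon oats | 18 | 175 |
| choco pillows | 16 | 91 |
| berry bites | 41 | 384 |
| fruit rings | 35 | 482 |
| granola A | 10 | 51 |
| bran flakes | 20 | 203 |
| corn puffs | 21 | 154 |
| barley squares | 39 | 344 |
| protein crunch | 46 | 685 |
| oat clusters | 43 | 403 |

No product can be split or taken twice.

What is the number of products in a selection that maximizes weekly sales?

5

Best achievable weekly sales is 1893.
For example rice crisps + cinnamon oats + choco pillows + fruit rings + protein crunch achieves it, using 148 cm.
Any selection reaching 1893 contains exactly 5 products.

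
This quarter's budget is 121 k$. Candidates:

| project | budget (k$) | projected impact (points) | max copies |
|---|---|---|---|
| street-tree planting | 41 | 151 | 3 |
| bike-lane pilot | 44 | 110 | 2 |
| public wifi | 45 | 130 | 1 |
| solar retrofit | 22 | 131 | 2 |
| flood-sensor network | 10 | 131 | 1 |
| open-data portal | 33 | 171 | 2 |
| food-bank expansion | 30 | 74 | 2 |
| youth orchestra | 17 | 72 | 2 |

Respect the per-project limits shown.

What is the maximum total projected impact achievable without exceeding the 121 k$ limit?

Density check — flood-sensor network 13.10, solar retrofit 5.95, open-data portal 5.18, youth orchestra 4.24 are the best per k$.
2×solar retrofit + flood-sensor network + 2×open-data portal uses 120 of the 121 k$ and totals 735.
Every other selection either busts 121 k$ or exceeds an availability limit or fails to beat 735.

735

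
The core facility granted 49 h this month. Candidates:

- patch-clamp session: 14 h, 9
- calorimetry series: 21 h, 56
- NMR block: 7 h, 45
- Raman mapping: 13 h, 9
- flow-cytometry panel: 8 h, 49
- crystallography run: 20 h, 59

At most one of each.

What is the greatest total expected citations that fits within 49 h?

164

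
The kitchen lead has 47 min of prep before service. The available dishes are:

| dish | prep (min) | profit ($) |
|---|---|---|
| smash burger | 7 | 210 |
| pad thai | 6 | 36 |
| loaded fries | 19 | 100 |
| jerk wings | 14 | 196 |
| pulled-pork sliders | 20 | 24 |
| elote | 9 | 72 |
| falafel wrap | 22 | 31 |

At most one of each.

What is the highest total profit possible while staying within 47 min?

542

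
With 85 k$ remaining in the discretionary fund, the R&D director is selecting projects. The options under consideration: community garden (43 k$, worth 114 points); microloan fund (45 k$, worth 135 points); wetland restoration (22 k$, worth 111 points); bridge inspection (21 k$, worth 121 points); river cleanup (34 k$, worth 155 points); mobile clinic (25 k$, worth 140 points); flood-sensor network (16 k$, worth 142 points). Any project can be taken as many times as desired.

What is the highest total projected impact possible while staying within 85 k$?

By projected impact per k$: flood-sensor network 8.88, bridge inspection 5.76, mobile clinic 5.60, wetland restoration 5.05 lead.
Taking 5×flood-sensor network: 80 k$ used, 710 in projected impact.
No other feasible combination exceeds 710.

710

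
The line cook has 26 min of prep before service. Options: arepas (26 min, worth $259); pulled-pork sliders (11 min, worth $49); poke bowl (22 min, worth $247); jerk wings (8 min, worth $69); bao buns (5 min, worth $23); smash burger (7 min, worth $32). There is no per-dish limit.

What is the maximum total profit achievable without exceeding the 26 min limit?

Ranking by ratio (profit/min): poke bowl 11.23, arepas 9.96, jerk wings 8.62, bao buns 4.60.
Filling by ratio: poke bowl for 247, with 4 min left unused.
Replace poke bowl with arepas: the trade gains 12 net, giving 259 at 26 min.
No other feasible combination exceeds 259.

259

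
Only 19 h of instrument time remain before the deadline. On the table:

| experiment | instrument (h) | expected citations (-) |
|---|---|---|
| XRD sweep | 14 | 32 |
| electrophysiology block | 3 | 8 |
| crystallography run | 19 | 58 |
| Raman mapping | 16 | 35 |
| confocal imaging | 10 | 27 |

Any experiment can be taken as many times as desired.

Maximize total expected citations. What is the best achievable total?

Crystallography run uses 19 of the 19 h and totals 58.

58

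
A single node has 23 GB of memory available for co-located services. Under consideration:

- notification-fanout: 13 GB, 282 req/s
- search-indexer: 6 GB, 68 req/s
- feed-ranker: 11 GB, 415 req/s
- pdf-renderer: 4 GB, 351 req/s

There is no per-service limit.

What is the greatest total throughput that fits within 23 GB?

The ratio ordering already packs tightly: 5×pdf-renderer, 20 GB, 1755.
The spare 3 GB is too small for any remaining service, and no exchange beats 1755.

1755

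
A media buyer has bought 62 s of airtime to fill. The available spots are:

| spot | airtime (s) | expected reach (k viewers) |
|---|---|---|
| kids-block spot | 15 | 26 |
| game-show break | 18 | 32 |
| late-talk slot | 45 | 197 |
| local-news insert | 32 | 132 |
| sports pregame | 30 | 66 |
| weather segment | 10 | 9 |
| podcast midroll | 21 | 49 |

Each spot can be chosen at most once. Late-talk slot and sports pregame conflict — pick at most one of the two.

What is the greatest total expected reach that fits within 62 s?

Density check — late-talk slot 4.38, local-news insert 4.12, podcast midroll 2.33 are the best per s.
Kids-block spot + late-talk slot uses 60 of the 62 s and totals 223.
Runner-up late-talk slot + weather segment tops out at 206.

223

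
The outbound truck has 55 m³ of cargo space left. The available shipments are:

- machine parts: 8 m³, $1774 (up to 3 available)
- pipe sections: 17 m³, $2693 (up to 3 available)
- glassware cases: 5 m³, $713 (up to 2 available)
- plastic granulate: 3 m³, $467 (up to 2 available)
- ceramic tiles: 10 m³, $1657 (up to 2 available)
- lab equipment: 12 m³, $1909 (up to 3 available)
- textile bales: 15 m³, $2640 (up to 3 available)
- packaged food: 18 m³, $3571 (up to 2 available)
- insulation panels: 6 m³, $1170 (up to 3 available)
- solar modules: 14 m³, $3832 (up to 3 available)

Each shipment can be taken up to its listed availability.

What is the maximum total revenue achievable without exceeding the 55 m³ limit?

A density-first pass picks machine parts + plastic granulate + 3×solar modules — 13737 at 53 m³.
Dropping plastic granulate frees 3 m³; slotting in glassware cases (5 m³) lifts the total to 13983 at 55 m³.

13983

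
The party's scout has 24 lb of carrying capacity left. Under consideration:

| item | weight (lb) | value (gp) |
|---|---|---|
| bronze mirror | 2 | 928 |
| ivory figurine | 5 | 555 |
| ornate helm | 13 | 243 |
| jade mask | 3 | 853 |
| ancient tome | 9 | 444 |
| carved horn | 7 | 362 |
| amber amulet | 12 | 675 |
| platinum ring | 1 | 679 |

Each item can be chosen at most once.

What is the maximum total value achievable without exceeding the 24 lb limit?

3690

Bronze mirror + ivory figurine + jade mask + amber amulet + platinum ring uses 23 of the 24 lb and totals 3690.
Next best is bronze mirror + ivory figurine + jade mask + ancient tome + platinum ring at 3459 (20 lb) — short by 231.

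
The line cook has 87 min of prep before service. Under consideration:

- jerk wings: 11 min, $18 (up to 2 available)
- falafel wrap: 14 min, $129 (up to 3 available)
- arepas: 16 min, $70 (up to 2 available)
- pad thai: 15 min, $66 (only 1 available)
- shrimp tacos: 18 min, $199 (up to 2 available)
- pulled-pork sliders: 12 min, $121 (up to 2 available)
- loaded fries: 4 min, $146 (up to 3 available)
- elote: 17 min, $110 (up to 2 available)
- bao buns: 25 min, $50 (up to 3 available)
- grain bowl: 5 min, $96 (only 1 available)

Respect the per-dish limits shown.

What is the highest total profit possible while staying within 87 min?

1233

Density check — loaded fries 36.50, grain bowl 19.20, shrimp tacos 11.06 are the best per min.
Taking the top-ratio dishes first gives 2×shrimp tacos + 2×pulled-pork sliders + 3×loaded fries + grain bowl for 1174 (77 min).
The 18 min tied up in shrimp tacos is better spent on 2×falafel wrap — total rises to 1233 (87 min).
No other feasible combination exceeds 1233.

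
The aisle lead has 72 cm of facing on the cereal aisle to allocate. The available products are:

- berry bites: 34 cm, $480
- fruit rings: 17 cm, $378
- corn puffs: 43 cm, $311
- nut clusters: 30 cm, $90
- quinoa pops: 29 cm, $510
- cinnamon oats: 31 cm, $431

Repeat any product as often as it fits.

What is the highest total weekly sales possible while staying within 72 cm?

1512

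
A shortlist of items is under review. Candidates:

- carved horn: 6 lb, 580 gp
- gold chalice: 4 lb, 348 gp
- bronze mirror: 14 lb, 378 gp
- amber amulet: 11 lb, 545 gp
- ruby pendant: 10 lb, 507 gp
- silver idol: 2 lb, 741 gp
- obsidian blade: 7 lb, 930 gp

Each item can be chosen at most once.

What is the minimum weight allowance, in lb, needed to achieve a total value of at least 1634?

9

Look for the lowest-weight combination reaching 1634.
silver idol + obsidian blade reaches 1671 using 9 lb.
Any bundle with less than 9 lb falls short of 1634.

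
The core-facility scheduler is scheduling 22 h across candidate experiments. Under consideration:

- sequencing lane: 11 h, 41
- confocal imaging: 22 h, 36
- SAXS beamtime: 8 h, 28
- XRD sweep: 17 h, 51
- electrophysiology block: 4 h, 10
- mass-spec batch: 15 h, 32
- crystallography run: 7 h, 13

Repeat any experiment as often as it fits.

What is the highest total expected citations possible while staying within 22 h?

By expected citations per h: sequencing lane 3.73, SAXS beamtime 3.50, XRD sweep 3.00 lead.
2×sequencing lane uses 22 of the 22 h and totals 82.
Nothing else within 22 h beats 82.

82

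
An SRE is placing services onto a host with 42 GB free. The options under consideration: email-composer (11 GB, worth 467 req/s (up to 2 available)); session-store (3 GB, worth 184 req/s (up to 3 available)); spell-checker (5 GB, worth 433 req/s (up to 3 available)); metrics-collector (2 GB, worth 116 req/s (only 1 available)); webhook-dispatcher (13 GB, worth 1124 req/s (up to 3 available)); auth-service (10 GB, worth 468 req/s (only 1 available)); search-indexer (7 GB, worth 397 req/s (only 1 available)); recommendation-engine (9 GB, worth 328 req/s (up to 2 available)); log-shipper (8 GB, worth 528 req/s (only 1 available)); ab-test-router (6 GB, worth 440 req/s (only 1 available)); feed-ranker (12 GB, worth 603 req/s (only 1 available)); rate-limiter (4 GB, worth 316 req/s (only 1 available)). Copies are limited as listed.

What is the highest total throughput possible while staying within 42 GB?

Filling by ratio: 3×spell-checker + 2×webhook-dispatcher for 3547, with 1 GB left unused.
Replace 3×spell-checker with session-store + webhook-dispatcher: the trade gains 9 net, giving 3556 at 42 GB.
Every other selection either busts 42 GB or exceeds an availability limit or fails to beat 3556.

3556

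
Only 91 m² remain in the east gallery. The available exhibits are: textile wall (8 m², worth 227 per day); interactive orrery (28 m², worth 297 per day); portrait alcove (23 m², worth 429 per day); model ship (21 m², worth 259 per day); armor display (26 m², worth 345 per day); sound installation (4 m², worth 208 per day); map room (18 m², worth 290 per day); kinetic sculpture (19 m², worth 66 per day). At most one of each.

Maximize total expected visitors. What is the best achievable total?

1506

Filling by ratio: textile wall + portrait alcove + armor display + sound installation + map room for 1499, with 12 m² left unused.
The 18 m² tied up in map room is better spent on interactive orrery — total rises to 1506 (89 m²).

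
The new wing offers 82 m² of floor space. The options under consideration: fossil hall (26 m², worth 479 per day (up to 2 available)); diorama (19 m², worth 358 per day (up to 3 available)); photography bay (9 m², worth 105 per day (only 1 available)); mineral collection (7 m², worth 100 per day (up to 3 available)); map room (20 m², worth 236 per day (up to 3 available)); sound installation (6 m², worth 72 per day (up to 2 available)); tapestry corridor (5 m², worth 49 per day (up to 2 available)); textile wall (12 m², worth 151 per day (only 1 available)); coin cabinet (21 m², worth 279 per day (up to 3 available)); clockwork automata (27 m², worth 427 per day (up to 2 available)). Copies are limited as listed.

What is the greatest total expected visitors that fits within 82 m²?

The ratio heuristic lands on 3×diorama + 3×mineral collection (1374) but leaves 4 m² idle.
Reworking the packing: 2×fossil hall + diorama + sound installation + tapestry corridor uses 82 m² and improves the total to 1437.
Every other selection either busts 82 m² or exceeds an availability limit or fails to beat 1437.

1437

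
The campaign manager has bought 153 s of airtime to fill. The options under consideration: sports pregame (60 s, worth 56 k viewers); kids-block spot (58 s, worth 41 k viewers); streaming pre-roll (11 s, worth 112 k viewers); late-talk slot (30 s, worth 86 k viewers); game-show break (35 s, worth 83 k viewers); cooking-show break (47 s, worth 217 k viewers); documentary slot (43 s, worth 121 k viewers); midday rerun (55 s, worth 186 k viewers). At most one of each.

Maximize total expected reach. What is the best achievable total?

Density check — streaming pre-roll 10.18, cooking-show break 4.62, midday rerun 3.38 are the best per s.
The ratio ordering already packs tightly: streaming pre-roll + late-talk slot + cooking-show break + midday rerun, 143 s, 601.
The closest alternative, streaming pre-roll + game-show break + cooking-show break + midday rerun, reaches only 598.

601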